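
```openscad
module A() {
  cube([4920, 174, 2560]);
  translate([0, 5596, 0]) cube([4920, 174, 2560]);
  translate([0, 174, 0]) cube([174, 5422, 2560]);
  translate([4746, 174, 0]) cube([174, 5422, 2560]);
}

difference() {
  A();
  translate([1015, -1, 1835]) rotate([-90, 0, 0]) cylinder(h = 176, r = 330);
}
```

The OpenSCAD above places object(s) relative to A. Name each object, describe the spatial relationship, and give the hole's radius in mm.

A is a house frame. The house frame has a circular hole through its front wall. The hole's radius is 330 mm.

The subtracted cylinder has r = 330 mm.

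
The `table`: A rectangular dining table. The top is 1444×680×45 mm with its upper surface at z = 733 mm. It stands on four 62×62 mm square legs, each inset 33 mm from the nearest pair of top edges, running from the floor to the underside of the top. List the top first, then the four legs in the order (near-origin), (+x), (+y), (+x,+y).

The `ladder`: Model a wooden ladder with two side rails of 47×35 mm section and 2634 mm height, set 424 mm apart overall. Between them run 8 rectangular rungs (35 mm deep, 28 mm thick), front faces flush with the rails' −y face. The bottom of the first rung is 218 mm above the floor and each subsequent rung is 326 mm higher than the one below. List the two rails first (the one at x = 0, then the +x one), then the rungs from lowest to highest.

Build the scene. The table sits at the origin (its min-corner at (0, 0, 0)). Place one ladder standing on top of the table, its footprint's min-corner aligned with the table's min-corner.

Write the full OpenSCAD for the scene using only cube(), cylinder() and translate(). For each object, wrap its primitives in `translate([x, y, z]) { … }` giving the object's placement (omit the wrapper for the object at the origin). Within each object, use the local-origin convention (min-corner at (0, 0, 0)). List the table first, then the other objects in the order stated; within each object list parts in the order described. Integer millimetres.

translate([0, 0, 688]) cube([1444, 680, 45]);
translate([33, 33, 0]) cube([62, 62, 688]);
translate([1349, 33, 0]) cube([62, 62, 688]);
translate([33, 585, 0]) cube([62, 62, 688]);
translate([1349, 585, 0]) cube([62, 62, 688]);
translate([0, 0, 733]) {
  cube([47, 35, 2634]);
  translate([377, 0, 0]) cube([47, 35, 2634]);
  translate([47, 0, 218]) cube([330, 35, 28]);
  translate([47, 0, 544]) cube([330, 35, 28]);
  translate([47, 0, 870]) cube([330, 35, 28]);
  translate([47, 0, 1196]) cube([330, 35, 28]);
  translate([47, 0, 1522]) cube([330, 35, 28]);
  translate([47, 0, 1848]) cube([330, 35, 28]);
  translate([47, 0, 2174]) cube([330, 35, 28]);
  translate([47, 0, 2500]) cube([330, 35, 28]);
}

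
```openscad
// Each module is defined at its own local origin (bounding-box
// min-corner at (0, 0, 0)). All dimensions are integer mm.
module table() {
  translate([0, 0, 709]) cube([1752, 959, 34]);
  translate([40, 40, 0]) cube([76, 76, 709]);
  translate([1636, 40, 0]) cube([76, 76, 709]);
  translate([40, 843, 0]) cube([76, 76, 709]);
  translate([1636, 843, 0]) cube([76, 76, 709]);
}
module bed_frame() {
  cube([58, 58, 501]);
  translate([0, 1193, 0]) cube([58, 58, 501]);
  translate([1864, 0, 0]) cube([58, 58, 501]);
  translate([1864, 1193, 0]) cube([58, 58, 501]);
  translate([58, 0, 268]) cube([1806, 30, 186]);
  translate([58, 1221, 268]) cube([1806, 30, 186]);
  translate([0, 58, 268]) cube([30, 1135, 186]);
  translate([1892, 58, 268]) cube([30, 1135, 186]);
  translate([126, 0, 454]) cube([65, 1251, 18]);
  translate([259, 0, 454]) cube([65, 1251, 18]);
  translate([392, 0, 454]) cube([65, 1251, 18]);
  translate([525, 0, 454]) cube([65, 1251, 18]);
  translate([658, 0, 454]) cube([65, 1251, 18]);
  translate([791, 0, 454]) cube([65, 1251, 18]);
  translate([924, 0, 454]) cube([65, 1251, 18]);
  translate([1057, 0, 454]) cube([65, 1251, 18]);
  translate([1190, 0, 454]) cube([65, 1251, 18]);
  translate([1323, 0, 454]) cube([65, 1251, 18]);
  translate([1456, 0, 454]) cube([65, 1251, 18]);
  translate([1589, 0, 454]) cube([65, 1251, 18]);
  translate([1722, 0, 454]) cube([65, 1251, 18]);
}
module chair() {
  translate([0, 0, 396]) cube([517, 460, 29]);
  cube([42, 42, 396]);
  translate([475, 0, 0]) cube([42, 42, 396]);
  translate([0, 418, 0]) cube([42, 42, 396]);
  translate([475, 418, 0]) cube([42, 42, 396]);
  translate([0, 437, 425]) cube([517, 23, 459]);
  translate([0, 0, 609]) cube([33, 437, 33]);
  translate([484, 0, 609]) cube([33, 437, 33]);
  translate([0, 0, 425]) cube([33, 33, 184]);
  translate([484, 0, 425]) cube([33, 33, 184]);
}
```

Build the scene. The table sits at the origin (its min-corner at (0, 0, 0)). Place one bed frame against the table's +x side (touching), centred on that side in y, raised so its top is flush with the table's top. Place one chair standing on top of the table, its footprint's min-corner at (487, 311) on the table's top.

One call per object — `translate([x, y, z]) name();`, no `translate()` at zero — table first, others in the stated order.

table();
translate([1752, -146, 242]) bed_frame();
translate([487, 311, 743]) chair();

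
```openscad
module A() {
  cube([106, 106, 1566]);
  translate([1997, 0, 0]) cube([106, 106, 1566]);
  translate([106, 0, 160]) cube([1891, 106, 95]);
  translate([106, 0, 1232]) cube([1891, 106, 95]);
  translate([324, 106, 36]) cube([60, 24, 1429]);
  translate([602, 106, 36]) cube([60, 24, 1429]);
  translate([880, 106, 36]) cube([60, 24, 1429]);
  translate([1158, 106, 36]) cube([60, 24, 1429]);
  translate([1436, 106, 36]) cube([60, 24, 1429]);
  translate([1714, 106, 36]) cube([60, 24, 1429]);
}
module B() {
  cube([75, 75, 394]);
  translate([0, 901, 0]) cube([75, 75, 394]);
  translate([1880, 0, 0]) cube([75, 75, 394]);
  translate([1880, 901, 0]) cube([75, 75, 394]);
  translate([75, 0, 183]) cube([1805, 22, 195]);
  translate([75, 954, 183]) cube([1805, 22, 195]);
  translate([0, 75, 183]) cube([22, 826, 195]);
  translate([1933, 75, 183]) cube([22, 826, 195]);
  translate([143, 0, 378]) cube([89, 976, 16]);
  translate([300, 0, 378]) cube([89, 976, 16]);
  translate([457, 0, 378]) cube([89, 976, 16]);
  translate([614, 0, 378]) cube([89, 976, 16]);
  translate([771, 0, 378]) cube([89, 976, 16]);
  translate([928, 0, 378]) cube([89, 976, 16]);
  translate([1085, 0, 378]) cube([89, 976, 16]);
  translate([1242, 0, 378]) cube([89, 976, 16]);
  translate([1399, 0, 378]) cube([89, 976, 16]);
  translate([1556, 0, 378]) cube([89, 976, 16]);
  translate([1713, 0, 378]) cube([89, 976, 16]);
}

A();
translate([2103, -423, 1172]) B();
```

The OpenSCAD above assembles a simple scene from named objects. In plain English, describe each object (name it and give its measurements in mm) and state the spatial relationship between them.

A is a fence section. Two 106×106 mm posts, 1566 mm tall, stand on the floor with a clear span of 1891 mm between their inner faces. Two horizontal rails of 106×95 mm section span the gap between the posts with their undersides at z = 160 mm and z = 1232 mm, flush with the posts' −y face. 6 pickets, each 60 mm wide, 24 mm thick and 1429 mm tall, are fixed to the +y face of the rails with their bottoms at z = 36 mm, evenly spaced across the span with equal gaps (rounded down to the nearest mm) at the −x end and between each pair — any rounding remainder accumulates at the +x end.

B is a bed frame 1955 mm long (x) by 976 mm wide (y). Four 75×75 mm corner posts, 394 mm tall, at the corners of the footprint. Four rails of 22 mm thickness and 195 mm height run between adjacent posts with their undersides at z = 183 mm, their outer faces flush with the outside of the frame (the two x-running rails run between the posts' inner faces; the two y-running rails run between the posts' inner faces). 11 slats, each 89 mm wide (x) and 16 mm thick, lie across the top of the two x-running rails, running the full 976 mm width of the frame in y; the slats are evenly spaced along x between the inner faces of the end posts with equal gaps (rounded down to the nearest mm) at the −x end and between each pair — any rounding remainder accumulates at the +x end.

The bed frame is beside the fence section with their tops flush at z = 1566.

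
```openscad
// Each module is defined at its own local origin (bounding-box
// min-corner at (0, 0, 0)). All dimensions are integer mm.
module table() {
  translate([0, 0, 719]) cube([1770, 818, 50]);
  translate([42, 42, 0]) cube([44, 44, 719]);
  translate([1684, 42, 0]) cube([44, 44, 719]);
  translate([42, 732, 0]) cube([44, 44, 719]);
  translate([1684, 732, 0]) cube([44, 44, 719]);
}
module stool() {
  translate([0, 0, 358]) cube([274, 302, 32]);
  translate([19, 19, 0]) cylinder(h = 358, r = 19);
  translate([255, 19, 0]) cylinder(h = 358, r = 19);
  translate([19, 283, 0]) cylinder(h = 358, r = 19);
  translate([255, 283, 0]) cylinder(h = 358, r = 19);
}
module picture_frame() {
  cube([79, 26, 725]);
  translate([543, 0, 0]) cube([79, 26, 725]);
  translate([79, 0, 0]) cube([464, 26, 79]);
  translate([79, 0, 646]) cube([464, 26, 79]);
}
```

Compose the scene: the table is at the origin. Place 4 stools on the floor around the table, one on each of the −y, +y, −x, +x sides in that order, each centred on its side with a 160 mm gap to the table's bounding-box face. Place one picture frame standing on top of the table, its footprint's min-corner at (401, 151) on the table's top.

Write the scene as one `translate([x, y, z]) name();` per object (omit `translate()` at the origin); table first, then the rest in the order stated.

table();
translate([748, -462, 0]) stool();
translate([748, 978, 0]) stool();
translate([-434, 258, 0]) stool();
translate([1930, 258, 0]) stool();
translate([401, 151, 769]) picture_frame();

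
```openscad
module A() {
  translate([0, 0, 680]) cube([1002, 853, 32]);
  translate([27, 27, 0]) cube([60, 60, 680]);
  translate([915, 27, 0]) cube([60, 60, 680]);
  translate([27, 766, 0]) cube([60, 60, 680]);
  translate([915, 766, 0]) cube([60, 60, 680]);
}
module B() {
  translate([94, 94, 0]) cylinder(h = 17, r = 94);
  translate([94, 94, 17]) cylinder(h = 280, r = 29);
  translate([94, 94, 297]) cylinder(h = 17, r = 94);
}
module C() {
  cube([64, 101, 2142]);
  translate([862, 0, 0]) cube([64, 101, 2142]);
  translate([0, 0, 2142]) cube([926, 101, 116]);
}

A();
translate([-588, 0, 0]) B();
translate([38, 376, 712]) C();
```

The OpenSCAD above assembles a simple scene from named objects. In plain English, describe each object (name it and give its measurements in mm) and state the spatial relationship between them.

A is a table: top 1002 mm (x) × 853 mm (y), 32 mm thick, upper face at z = 712 mm, on four 60×60 mm square legs, each inset 27 mm from the nearest pair of top edges, running from z = 0 to the bottom of the top.

B is a spool: two coaxial disc flanges of radius 94 mm and thickness 17 mm, joined by a core cylinder of radius 29 mm and height 280 mm. The lower flange rests on z = 0 and the three cylinders share a vertical axis.

C is a rectangular door frame: two vertical jambs of 64×101 mm section, 2142 mm tall, with a clear opening 798 mm wide between their inner faces. A header 116 mm tall and 101 mm deep lies on top of the jambs and spans the full outside width.

The spool is on the floor beside the table on its −x side. The door frame is on top of the table, centred.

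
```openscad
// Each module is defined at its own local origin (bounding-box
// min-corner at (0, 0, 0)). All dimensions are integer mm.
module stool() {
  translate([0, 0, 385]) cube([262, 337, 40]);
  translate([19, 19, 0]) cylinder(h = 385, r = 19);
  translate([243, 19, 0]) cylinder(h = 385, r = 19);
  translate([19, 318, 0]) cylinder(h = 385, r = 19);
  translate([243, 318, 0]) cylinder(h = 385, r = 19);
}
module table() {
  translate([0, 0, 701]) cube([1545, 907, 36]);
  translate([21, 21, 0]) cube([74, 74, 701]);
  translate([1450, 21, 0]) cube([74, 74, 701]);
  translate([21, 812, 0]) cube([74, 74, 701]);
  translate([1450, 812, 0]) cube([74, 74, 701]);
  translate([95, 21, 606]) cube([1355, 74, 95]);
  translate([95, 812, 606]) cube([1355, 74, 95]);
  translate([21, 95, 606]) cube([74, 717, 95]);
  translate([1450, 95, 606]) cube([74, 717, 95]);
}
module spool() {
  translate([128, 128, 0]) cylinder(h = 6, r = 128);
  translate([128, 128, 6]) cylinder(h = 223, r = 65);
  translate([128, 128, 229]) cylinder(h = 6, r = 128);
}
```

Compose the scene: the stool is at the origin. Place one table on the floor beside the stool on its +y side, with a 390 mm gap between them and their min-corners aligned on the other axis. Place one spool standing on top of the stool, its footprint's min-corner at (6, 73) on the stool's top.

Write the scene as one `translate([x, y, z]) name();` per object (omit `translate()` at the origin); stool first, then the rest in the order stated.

stool();
translate([0, 727, 0]) table();
translate([6, 73, 425]) spool();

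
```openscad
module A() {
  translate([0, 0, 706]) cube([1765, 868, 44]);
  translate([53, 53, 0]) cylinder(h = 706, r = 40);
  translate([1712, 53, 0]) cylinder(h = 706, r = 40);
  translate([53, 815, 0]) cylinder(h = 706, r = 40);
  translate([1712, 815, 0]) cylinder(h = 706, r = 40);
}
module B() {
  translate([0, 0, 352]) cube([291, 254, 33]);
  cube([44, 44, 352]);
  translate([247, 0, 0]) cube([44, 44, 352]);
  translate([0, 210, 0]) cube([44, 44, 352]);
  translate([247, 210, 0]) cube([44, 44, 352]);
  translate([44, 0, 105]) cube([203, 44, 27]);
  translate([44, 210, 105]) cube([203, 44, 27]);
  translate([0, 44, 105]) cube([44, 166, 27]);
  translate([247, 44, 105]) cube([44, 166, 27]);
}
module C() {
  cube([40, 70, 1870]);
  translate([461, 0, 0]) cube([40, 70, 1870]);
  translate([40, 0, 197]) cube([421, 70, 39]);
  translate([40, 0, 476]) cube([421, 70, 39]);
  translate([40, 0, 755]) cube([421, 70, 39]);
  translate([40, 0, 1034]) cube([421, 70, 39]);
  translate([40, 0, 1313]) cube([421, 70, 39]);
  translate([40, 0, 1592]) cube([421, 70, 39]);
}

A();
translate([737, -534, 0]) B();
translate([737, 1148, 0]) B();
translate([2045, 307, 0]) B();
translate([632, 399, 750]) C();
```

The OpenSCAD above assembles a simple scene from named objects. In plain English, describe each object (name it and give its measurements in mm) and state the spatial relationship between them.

A is a table: top 1765 mm (x) × 868 mm (y), 44 mm thick, upper face at z = 750 mm, on four round legs of 80 mm diameter, each leg's bounding box inset 13 mm from the nearest pair of top edges, running from z = 0 to the bottom of the top.

B is a four-legged stool. The seat is a 291×254×33 mm slab whose top surface is at z = 385 mm; four square legs, each 44×44 mm in cross-section, run from the floor (z = 0) to the underside of the seat, each flush with a corner of the seat. Four stretchers, 44 mm wide and 27 mm tall, connect adjacent legs with their undersides at z = 105 mm, each running between the inner faces of the legs it joins and aligned with the legs' outer faces on the other axis.

C is a wooden ladder with two side rails of 40×70 mm section and 1870 mm height, set 501 mm apart overall. Between them run 6 rectangular rungs (70 mm deep, 39 mm thick), front faces flush with the rails' −y face. The bottom of the first rung is 197 mm above the floor and each subsequent rung is 279 mm higher than the one below.

Three stools sit around the table at the −y, +y, +x sides. The ladder is on top of the table, centred.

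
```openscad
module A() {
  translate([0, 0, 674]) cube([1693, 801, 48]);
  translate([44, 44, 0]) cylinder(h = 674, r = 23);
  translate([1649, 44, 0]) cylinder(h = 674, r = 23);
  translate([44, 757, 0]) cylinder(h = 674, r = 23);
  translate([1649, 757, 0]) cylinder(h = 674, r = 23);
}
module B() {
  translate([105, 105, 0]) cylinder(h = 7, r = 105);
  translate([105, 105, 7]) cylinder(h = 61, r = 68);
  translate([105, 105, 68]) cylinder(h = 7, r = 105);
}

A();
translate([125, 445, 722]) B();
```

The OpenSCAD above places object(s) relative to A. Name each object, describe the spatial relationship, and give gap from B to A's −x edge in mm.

The spool's min-x is at 125; the table's min-x is 0; gap = 125 mm.

A is a table. B is a spool. The spool is on top of the table. The gap from the spool to the table's −x edge is 125 mm.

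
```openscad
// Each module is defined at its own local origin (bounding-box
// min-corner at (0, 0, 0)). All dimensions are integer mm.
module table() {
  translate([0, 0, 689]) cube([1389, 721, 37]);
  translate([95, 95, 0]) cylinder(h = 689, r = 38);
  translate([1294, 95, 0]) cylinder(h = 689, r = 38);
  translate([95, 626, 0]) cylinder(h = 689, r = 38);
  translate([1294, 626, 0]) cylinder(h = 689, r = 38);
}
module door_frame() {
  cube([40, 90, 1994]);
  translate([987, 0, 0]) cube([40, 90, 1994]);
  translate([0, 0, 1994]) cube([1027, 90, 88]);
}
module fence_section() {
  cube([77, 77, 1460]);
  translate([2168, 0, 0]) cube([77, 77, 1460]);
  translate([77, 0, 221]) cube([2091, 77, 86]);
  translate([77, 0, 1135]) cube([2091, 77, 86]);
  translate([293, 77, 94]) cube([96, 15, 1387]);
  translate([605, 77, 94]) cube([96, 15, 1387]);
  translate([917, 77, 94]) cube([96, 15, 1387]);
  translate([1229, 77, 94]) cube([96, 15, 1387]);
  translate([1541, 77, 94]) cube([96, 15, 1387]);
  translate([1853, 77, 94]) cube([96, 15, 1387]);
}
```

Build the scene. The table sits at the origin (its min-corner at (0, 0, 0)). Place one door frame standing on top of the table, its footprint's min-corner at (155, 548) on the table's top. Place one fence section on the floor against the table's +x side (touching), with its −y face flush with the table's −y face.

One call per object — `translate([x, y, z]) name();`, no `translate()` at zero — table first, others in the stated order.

table();
translate([155, 548, 726]) door_frame();
translate([1389, 0, 0]) fence_section();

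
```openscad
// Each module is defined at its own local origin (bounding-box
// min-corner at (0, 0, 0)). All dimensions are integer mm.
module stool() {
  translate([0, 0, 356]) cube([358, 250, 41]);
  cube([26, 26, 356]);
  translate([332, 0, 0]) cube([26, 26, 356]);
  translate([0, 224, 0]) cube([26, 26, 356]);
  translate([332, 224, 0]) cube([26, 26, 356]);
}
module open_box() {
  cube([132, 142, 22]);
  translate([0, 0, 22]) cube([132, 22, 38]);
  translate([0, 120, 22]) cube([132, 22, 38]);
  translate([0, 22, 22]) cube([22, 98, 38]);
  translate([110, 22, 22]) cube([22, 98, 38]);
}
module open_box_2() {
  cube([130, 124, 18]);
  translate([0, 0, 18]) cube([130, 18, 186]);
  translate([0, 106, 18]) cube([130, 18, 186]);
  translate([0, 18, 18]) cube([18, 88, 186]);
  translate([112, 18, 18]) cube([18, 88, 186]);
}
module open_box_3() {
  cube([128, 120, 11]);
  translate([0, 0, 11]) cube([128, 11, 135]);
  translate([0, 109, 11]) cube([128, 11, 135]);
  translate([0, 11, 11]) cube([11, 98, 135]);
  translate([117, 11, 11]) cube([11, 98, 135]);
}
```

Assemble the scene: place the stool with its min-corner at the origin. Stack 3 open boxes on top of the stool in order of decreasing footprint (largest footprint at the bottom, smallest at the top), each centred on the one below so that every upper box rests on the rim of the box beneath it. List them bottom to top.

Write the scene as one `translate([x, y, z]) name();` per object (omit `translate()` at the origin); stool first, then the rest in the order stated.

stool();
translate([113, 54, 397]) open_box();
translate([114, 63, 457]) open_box_2();
translate([115, 65, 661]) open_box_3();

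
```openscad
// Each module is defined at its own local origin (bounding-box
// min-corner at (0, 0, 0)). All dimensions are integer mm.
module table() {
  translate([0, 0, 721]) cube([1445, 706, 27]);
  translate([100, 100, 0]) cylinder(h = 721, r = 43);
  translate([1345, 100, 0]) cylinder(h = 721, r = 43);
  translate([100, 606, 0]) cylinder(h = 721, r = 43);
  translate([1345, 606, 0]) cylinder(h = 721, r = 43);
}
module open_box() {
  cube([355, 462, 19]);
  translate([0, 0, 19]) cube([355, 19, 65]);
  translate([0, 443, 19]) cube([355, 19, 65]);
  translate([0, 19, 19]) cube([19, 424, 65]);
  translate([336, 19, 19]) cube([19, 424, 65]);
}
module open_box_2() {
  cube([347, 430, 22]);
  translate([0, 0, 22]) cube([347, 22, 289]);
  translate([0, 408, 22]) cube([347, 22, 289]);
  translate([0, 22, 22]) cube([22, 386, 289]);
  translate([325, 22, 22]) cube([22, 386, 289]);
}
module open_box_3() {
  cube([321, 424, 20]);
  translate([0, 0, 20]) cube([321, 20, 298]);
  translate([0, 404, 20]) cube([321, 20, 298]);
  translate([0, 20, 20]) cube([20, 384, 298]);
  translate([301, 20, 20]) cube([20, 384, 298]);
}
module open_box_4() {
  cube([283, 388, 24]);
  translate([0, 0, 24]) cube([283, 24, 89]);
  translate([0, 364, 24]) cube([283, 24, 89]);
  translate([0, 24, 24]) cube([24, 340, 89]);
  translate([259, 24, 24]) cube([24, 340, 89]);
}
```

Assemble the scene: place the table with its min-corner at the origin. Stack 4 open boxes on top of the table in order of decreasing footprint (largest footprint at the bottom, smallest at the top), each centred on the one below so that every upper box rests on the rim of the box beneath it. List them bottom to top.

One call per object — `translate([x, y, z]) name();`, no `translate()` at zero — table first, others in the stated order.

table();
translate([545, 122, 748]) open_box();
translate([549, 138, 832]) open_box_2();
translate([562, 141, 1143]) open_box_3();
translate([581, 159, 1461]) open_box_4();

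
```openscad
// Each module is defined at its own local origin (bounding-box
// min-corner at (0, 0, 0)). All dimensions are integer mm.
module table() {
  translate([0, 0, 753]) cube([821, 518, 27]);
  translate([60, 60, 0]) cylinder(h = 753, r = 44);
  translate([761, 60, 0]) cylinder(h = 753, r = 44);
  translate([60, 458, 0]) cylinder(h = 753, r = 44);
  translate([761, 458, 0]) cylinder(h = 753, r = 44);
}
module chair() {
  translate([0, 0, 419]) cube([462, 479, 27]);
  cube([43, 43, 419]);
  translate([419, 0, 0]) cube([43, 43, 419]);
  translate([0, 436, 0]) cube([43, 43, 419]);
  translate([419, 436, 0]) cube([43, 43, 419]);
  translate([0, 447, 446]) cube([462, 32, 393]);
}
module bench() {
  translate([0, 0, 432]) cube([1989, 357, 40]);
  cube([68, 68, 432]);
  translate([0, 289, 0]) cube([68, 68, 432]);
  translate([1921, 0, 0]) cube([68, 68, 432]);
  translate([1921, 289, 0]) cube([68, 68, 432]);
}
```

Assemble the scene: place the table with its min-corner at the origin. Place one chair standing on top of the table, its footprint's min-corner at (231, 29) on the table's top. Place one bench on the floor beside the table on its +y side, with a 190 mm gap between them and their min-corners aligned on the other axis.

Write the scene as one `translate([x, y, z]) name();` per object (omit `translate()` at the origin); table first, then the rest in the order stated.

table();
translate([231, 29, 780]) chair();
translate([0, 708, 0]) bench();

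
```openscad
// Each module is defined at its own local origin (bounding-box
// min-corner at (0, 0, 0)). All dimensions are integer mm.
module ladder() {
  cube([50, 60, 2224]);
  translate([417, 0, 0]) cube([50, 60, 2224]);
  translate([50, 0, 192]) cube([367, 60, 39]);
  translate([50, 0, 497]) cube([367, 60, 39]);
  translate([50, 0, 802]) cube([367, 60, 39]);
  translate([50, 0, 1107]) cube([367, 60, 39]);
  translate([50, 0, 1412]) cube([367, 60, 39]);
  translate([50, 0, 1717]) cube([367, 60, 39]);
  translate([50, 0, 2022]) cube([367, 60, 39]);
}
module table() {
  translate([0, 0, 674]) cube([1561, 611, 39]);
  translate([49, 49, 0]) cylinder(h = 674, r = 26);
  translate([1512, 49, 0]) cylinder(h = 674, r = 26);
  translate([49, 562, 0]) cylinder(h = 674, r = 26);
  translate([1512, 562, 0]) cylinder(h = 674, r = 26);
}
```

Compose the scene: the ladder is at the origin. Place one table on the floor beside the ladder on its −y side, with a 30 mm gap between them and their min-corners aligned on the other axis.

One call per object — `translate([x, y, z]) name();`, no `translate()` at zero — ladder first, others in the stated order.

ladder();
translate([0, -641, 0]) table();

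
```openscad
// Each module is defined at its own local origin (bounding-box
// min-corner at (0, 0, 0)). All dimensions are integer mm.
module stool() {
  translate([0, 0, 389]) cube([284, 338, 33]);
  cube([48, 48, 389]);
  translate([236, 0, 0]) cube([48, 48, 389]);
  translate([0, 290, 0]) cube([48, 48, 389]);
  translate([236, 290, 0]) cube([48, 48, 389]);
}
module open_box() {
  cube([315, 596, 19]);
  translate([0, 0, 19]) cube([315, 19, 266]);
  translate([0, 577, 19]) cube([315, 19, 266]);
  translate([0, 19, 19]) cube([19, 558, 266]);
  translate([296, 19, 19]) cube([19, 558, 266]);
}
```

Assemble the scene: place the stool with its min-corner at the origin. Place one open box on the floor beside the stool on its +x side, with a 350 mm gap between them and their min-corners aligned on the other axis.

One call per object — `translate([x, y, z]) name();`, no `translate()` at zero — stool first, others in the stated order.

stool();
translate([634, 0, 0]) open_box();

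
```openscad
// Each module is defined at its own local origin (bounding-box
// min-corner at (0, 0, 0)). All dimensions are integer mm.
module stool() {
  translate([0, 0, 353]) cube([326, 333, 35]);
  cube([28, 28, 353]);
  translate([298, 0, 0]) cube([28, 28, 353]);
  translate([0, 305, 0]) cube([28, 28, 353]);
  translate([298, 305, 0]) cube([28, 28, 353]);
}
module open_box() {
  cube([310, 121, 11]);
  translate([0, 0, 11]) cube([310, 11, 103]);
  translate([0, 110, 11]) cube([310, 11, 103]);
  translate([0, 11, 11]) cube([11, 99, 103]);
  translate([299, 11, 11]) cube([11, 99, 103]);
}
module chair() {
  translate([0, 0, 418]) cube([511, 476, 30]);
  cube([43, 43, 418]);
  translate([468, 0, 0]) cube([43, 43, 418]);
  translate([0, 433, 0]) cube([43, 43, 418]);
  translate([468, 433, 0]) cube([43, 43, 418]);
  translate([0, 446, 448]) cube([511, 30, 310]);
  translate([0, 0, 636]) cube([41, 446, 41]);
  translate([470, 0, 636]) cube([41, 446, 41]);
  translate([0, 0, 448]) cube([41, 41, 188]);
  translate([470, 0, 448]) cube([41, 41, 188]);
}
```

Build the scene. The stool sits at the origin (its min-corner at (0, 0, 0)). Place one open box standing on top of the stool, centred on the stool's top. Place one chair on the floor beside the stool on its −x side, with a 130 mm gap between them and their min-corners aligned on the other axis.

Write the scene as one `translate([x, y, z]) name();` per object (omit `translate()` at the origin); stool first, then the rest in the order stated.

stool();
translate([8, 106, 388]) open_box();
translate([-641, 0, 0]) chair();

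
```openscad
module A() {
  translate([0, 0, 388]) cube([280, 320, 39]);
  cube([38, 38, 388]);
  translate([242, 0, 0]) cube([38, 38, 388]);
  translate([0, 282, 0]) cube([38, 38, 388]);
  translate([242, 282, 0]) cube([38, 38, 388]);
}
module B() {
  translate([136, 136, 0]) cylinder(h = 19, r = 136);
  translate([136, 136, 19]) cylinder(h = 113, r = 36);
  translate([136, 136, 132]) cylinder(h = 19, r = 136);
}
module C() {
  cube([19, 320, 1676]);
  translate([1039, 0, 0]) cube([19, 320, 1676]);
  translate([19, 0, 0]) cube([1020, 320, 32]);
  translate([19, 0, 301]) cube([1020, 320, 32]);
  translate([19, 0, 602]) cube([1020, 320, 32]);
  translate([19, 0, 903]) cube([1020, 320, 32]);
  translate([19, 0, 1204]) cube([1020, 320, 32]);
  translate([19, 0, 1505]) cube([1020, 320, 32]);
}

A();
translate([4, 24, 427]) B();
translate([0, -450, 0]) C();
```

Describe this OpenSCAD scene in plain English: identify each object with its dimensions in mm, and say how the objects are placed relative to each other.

A is a four-legged stool. The seat is 280×320 mm, 39 mm thick, top at z = 427 mm. It stands on four square legs, each 38×38 mm in cross-section, from z = 0 to the seat underside, each flush with a corner of the seat.

B is a spool: two coaxial disc flanges of radius 136 mm and thickness 19 mm, joined by a core cylinder of radius 36 mm and height 113 mm. The lower flange rests on z = 0 and the three cylinders share a vertical axis.

C is a bookshelf 1058 mm wide overall, 320 mm deep and 1676 mm tall. The two sides are 19 mm thick vertical panels. 6 horizontal shelves of 32 mm thickness span between the inner faces of the sides; the lowest shelf sits on the floor and shelves are stacked with a clear vertical gap of 269 mm between each pair.

The spool is on top of the stool, centred. The bookshelf is on the floor beside the stool on its −y side.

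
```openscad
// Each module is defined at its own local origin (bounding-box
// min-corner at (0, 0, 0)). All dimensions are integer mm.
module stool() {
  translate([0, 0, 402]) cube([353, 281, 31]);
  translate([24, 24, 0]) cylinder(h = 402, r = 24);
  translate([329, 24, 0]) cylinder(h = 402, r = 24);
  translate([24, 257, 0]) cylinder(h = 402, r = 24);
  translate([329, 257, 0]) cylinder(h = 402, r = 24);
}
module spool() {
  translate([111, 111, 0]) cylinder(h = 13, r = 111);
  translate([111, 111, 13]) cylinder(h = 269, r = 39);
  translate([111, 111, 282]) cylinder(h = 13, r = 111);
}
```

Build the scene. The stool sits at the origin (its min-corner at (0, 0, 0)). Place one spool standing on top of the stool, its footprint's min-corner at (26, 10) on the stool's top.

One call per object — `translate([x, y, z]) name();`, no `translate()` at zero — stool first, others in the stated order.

stool();
translate([26, 10, 433]) spool();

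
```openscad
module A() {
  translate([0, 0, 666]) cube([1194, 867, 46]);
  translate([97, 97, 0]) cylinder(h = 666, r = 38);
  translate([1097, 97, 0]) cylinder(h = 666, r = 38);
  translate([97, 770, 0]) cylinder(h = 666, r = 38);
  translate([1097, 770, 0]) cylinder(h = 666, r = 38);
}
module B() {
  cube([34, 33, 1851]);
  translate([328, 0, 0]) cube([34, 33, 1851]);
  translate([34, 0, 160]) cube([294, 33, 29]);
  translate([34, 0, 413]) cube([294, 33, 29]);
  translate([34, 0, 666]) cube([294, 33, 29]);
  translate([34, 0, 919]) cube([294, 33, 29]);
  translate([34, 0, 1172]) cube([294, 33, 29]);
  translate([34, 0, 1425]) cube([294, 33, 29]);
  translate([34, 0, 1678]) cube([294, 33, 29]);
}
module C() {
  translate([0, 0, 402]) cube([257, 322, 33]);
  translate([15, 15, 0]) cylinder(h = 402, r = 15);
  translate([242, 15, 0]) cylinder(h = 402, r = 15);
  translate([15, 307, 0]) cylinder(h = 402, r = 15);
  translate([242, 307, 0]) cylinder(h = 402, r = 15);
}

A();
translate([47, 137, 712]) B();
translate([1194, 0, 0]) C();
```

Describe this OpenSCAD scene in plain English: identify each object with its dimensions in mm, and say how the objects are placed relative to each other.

A is a table: top 1194 mm (x) × 867 mm (y), 46 mm thick, upper face at z = 712 mm, on four round legs of 76 mm diameter, each leg's bounding box inset 59 mm from the nearest pair of top edges, running from z = 0 to the bottom of the top.

B is a straight ladder. Two 34×33 mm vertical rails, 1851 mm tall, stand 362 mm apart (outside-to-outside) with their front faces coplanar on the −y side. 7 rungs, each 33 mm deep and 29 mm tall, span between the inner faces of the rails, front faces flush with the rails. The lowest rung's underside is at z = 160 mm and rungs are spaced 253 mm apart (underside to underside).

C is a four-legged stool. The seat is 257×322 mm, 33 mm thick, top at z = 435 mm. It stands on four round legs, each 30 mm in diameter, from z = 0 to the seat underside, each leg's axis is inset half a diameter from the nearest pair of seat edges (so the leg's bounding box is flush with the corner).

The ladder is on top of the table. The stool is against the table's +x side, with their −y faces flush.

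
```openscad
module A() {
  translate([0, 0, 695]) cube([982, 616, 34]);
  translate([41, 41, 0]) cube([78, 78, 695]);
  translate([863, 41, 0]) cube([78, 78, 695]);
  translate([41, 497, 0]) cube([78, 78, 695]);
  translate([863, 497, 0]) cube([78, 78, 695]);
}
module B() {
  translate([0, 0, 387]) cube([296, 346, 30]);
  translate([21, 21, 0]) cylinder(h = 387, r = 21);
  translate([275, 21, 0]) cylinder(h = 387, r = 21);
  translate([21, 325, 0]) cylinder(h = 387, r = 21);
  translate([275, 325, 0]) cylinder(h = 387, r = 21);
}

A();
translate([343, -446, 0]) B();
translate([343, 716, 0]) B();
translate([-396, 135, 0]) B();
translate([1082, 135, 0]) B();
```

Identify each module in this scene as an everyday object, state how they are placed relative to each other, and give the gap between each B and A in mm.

Each stool's nearest face is 100 mm from the table's bounding box.

A is a table. B is a stool. Four stools sit around the table at the −y, +y, −x, +x sides. The gap between each stool and the table is 100 mm.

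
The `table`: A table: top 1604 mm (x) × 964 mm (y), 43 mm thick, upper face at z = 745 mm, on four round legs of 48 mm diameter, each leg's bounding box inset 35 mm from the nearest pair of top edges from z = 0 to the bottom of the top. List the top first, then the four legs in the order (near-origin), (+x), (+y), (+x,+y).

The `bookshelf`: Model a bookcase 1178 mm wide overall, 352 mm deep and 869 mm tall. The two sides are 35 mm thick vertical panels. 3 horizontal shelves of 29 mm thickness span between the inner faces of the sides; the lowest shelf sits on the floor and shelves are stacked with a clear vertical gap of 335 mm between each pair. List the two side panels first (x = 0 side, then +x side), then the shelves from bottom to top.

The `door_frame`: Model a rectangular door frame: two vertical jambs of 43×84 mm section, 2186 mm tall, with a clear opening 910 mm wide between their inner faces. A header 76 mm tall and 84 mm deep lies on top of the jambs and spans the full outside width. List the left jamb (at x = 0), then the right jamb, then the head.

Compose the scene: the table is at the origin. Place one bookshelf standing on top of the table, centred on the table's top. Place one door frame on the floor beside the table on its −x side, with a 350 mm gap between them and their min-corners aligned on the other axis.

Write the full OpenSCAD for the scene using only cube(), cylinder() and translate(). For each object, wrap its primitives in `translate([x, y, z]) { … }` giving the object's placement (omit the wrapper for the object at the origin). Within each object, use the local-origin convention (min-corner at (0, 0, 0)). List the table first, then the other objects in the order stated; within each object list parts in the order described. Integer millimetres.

translate([0, 0, 702]) cube([1604, 964, 43]);
translate([59, 59, 0]) cylinder(h = 702, r = 24);
translate([1545, 59, 0]) cylinder(h = 702, r = 24);
translate([59, 905, 0]) cylinder(h = 702, r = 24);
translate([1545, 905, 0]) cylinder(h = 702, r = 24);
translate([213, 306, 745]) {
  cube([35, 352, 869]);
  translate([1143, 0, 0]) cube([35, 352, 869]);
  translate([35, 0, 0]) cube([1108, 352, 29]);
  translate([35, 0, 364]) cube([1108, 352, 29]);
  translate([35, 0, 728]) cube([1108, 352, 29]);
}
translate([-1346, 0, 0]) {
  cube([43, 84, 2186]);
  translate([953, 0, 0]) cube([43, 84, 2186]);
  translate([0, 0, 2186]) cube([996, 84, 76]);
}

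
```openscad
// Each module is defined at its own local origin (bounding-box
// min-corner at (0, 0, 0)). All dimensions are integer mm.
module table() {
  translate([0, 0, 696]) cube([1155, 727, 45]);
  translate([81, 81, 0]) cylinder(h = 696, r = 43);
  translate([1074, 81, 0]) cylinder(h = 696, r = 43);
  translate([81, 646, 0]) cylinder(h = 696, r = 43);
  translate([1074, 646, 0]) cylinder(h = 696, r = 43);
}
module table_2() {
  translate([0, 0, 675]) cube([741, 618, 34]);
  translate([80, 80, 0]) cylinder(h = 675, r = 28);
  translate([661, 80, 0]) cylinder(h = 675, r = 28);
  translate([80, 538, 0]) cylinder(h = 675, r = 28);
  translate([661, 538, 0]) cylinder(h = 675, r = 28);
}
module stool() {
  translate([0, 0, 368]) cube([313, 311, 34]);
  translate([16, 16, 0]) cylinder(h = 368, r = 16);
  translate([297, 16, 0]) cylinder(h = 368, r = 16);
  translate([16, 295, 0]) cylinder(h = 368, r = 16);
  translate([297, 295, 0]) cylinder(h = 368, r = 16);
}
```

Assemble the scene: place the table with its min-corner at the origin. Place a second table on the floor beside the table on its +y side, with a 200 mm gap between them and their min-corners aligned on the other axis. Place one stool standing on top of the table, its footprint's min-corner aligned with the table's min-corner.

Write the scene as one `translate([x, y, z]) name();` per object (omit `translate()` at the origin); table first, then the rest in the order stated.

table();
translate([0, 927, 0]) table_2();
translate([0, 0, 741]) stool();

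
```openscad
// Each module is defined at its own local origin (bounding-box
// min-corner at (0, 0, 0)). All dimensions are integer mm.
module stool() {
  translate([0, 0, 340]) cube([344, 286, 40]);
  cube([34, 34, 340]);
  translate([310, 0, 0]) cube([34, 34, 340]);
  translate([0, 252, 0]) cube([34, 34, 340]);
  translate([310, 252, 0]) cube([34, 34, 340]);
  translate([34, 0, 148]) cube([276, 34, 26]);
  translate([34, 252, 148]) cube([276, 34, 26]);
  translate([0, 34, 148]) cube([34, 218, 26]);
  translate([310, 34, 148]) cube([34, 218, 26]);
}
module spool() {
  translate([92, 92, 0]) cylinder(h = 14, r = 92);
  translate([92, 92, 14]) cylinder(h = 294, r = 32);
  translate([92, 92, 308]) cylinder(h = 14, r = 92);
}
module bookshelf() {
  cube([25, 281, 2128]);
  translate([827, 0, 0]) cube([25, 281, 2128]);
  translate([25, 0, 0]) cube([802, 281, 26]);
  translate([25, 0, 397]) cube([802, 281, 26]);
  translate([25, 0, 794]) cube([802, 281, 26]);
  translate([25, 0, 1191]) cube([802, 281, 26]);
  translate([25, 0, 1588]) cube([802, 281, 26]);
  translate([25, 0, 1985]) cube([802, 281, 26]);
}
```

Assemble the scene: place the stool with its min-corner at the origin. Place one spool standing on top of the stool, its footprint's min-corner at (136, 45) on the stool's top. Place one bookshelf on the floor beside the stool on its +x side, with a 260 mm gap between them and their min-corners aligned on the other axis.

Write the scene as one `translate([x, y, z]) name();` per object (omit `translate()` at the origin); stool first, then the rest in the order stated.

stool();
translate([136, 45, 380]) spool();
translate([604, 0, 0]) bookshelf();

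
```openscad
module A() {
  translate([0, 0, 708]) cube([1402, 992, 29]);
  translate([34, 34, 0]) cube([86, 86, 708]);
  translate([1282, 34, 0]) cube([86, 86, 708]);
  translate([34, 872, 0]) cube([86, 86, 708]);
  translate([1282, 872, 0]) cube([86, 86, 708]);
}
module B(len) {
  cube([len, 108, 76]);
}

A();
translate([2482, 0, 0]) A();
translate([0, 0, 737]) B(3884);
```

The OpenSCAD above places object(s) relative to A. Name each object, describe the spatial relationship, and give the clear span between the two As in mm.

A is a table. B is a beam. A beam spans the tops of two tables. The clear span between the two tables is 1080 mm.

Second table starts at x = 2482; first ends at x = 1402; clear span = 2482 − 1402 = 1080 mm.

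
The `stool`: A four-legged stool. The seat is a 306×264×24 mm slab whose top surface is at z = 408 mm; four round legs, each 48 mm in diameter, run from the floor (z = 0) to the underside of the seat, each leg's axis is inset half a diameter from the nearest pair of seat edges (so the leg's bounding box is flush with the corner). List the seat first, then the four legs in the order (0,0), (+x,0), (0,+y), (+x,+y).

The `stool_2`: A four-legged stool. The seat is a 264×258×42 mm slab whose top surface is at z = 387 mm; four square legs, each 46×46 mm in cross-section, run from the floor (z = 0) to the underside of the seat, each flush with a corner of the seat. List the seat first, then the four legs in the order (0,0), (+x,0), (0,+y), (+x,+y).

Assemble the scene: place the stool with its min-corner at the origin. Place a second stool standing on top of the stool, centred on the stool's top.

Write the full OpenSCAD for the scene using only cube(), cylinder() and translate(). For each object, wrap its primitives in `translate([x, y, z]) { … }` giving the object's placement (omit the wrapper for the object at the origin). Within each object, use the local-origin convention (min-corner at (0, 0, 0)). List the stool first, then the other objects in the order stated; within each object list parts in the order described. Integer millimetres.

translate([0, 0, 384]) cube([306, 264, 24]);
translate([24, 24, 0]) cylinder(h = 384, r = 24);
translate([282, 24, 0]) cylinder(h = 384, r = 24);
translate([24, 240, 0]) cylinder(h = 384, r = 24);
translate([282, 240, 0]) cylinder(h = 384, r = 24);
translate([21, 3, 408]) {
  translate([0, 0, 345]) cube([264, 258, 42]);
  cube([46, 46, 345]);
  translate([218, 0, 0]) cube([46, 46, 345]);
  translate([0, 212, 0]) cube([46, 46, 345]);
  translate([218, 212, 0]) cube([46, 46, 345]);
}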